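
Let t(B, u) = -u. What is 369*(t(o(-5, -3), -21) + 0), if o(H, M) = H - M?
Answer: 7749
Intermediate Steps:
369*(t(o(-5, -3), -21) + 0) = 369*(-1*(-21) + 0) = 369*(21 + 0) = 369*21 = 7749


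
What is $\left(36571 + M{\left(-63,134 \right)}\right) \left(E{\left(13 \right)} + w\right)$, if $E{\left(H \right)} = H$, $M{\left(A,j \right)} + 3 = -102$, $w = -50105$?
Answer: $-1826654872$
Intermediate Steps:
$M{\left(A,j \right)} = -105$ ($M{\left(A,j \right)} = -3 - 102 = -105$)
$\left(36571 + M{\left(-63,134 \right)}\right) \left(E{\left(13 \right)} + w\right) = \left(36571 - 105\right) \left(13 - 50105\right) = 36466 \left(-50092\right) = -1826654872$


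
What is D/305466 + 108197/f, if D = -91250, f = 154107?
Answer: 3164706842/7845741477 ≈ 0.40337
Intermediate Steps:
D/305466 + 108197/f = -91250/305466 + 108197/154107 = -91250*1/305466 + 108197*(1/154107) = -45625/152733 + 108197/154107 = 3164706842/7845741477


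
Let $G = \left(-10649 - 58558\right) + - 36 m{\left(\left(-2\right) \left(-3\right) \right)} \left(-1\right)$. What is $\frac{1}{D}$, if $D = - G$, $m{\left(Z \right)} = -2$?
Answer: $\frac{1}{69279} \approx 1.4434 \cdot 10^{-5}$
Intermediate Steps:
$G = -69279$ ($G = \left(-10649 - 58558\right) + \left(-36\right) \left(-2\right) \left(-1\right) = -69207 + 72 \left(-1\right) = -69207 - 72 = -69279$)
$D = 69279$ ($D = \left(-1\right) \left(-69279\right) = 69279$)
$\frac{1}{D} = \frac{1}{69279}$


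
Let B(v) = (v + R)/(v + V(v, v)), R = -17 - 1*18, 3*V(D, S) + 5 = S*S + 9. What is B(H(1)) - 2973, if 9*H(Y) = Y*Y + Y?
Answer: -1144137/382 ≈ -2995.1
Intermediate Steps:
V(D, S) = 4/3 + S²/3 (V(D, S) = -5/3 + (S*S + 9)/3 = -5/3 + (S² + 9)/3 = -5/3 + (9 + S²)/3 = -5/3 + (3 + S²/3) = 4/3 + S²/3)
H(Y) = Y/9 + Y²/9 (H(Y) = (Y*Y + Y)/9 = (Y² + Y)/9 = (Y + Y²)/9 = Y/9 + Y²/9)
R = -35 (R = -17 - 18 = -35)
B(v) = (-35 + v)/(4/3 + v + v²/3) (B(v) = (v - 35)/(v + (4/3 + v²/3)) = (-35 + v)/(4/3 + v + v²/3))
B(H(1)) - 2973 = 3*(-35 + (⅑)*1*(1 + 1))/(4 + ((⅑)*1*(1 + 1))² + 3*((⅑)*1*(1 + 1))) - 2973 = 3*(-35 + (⅑)*1*2)/(4 + ((⅑)*1*2)² + 3*((⅑)*1*2)) - 2973 = 3*(-35 + 2/9)/(4 + (2/9)² + 3*(2/9)) - 2973 = 3*(-313/9)/(4 + 4/81 + ⅔) - 2973 = 3*(-313/9)/(382/81) - 2973 = 3*(81/382)*(-313/9) - 2973 = -8451/382 - 2973 = -1144137/382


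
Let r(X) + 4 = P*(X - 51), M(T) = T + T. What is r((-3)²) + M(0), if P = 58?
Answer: -2440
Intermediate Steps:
M(T) = 2*T
r(X) = -2962 + 58*X (r(X) = -4 + 58*(X - 51) = -4 + 58*(-51 + X) = -4 + (-2958 + 58*X) = -2962 + 58*X)
r((-3)²) + M(0) = (-2962 + 58*(-3)²) + 2*0 = (-2962 + 58*9) + 0 = (-2962 + 522) + 0 = -2440 + 0 = -2440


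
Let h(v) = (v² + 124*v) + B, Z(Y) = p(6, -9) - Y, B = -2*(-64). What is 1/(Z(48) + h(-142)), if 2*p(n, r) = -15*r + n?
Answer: 2/5413 ≈ 0.00036948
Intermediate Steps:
B = 128
p(n, r) = n/2 - 15*r/2 (p(n, r) = (-15*r + n)/2 = (n - 15*r)/2 = n/2 - 15*r/2)
Z(Y) = 141/2 - Y (Z(Y) = ((½)*6 - 15/2*(-9)) - Y = (3 + 135/2) - Y = 141/2 - Y)
h(v) = 128 + v² + 124*v (h(v) = (v² + 124*v) + 128 = 128 + v² + 124*v)
1/(Z(48) + h(-142)) = 1/((141/2 - 1*48) + (128 + (-142)² + 124*(-142))) = 1/((141/2 - 48) + (128 + 20164 - 17608)) = 1/(45/2 + 2684) = 1/(5413/2) = 2/5413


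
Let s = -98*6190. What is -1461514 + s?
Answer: -2068134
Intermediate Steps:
s = -606620
-1461514 + s = -1461514 - 606620 = -2068134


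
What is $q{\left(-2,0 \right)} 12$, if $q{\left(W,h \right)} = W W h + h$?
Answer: $0$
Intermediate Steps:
$q{\left(W,h \right)} = h + h W^{2}$ ($q{\left(W,h \right)} = W^{2} h + h = h W^{2} + h = h + h W^{2}$)
$q{\left(-2,0 \right)} 12 = 0 \left(1 + \left(-2\right)^{2}\right) 12 = 0 \left(1 + 4\right) 12 = 0 \cdot 5 \cdot 12 = 0 \cdot 12 = 0$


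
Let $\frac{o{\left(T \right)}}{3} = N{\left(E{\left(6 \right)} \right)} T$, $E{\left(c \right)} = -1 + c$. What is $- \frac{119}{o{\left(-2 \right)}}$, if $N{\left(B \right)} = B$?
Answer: $\frac{119}{30} \approx 3.9667$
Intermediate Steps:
$o{\left(T \right)} = 15 T$ ($o{\left(T \right)} = 3 \left(-1 + 6\right) T = 3 \cdot 5 T = 15 T$)
$- \frac{119}{o{\left(-2 \right)}} = - \frac{119}{15 \left(-2\right)} = - \frac{119}{-30} = \left(-119\right) \left(- \frac{1}{30}\right) = \frac{119}{30}$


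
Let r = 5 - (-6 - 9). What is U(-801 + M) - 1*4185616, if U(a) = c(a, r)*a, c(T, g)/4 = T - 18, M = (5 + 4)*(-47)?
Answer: 1895216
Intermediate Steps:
M = -423 (M = 9*(-47) = -423)
r = 20 (r = 5 - 1*(-15) = 5 + 15 = 20)
c(T, g) = -72 + 4*T (c(T, g) = 4*(T - 18) = 4*(-18 + T) = -72 + 4*T)
U(a) = a*(-72 + 4*a) (U(a) = (-72 + 4*a)*a = a*(-72 + 4*a))
U(-801 + M) - 1*4185616 = 4*(-801 - 423)*(-18 + (-801 - 423)) - 1*4185616 = 4*(-1224)*(-18 - 1224) - 4185616 = 4*(-1224)*(-1242) - 4185616 = 6080832 - 4185616 = 1895216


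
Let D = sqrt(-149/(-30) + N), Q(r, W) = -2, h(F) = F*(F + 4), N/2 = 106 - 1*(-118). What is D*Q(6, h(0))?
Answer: -sqrt(407670)/15 ≈ -42.566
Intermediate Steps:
N = 448 (N = 2*(106 - 1*(-118)) = 2*(106 + 118) = 2*224 = 448)
h(F) = F*(4 + F)
D = sqrt(407670)/30 (D = sqrt(-149/(-30) + 448) = sqrt(-149*(-1/30) + 448) = sqrt(149/30 + 448) = sqrt(13589/30) = sqrt(407670)/30 ≈ 21.283)
D*Q(6, h(0)) = (sqrt(407670)/30)*(-2) = -sqrt(407670)/15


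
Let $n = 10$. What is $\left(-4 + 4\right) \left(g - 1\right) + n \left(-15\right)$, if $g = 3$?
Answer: $-150$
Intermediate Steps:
$\left(-4 + 4\right) \left(g - 1\right) + n \left(-15\right) = \left(-4 + 4\right) \left(3 - 1\right) + 10 \left(-15\right) = 0 \cdot 2 - 150 = 0 - 150 = -150$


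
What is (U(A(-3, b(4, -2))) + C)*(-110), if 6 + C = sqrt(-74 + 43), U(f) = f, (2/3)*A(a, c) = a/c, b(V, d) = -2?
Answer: 825/2 - 110*I*sqrt(31) ≈ 412.5 - 612.45*I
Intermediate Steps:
A(a, c) = 3*a/(2*c) (A(a, c) = 3*(a/c)/2 = 3*a/(2*c))
C = -6 + I*sqrt(31) (C = -6 + sqrt(-74 + 43) = -6 + sqrt(-31) = -6 + I*sqrt(31) ≈ -6.0 + 5.5678*I)
(U(A(-3, b(4, -2))) + C)*(-110) = ((3/2)*(-3)/(-2) + (-6 + I*sqrt(31)))*(-110) = ((3/2)*(-3)*(-1/2) + (-6 + I*sqrt(31)))*(-110) = (9/4 + (-6 + I*sqrt(31)))*(-110) = (-15/4 + I*sqrt(31))*(-110) = 825/2 - 110*I*sqrt(31)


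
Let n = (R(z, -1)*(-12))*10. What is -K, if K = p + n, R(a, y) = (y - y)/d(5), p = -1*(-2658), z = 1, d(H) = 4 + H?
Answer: -2658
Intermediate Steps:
p = 2658
R(a, y) = 0 (R(a, y) = (y - y)/(4 + 5) = 0/9 = 0*(⅑) = 0)
n = 0 (n = (0*(-12))*10 = 0*10 = 0)
K = 2658 (K = 2658 + 0 = 2658)
-K = -1*2658 = -2658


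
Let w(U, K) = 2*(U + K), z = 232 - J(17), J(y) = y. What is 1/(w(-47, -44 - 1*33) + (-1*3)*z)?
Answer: -1/893 ≈ -0.0011198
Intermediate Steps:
z = 215 (z = 232 - 1*17 = 232 - 17 = 215)
w(U, K) = 2*K + 2*U (w(U, K) = 2*(K + U) = 2*K + 2*U)
1/(w(-47, -44 - 1*33) + (-1*3)*z) = 1/((2*(-44 - 1*33) + 2*(-47)) - 1*3*215) = 1/((2*(-44 - 33) - 94) - 3*215) = 1/((2*(-77) - 94) - 645) = 1/((-154 - 94) - 645) = 1/(-248 - 645) = 1/(-893) = -1/893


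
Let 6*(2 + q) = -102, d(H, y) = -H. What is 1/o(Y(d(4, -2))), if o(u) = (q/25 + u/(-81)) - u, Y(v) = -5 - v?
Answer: 2025/511 ≈ 3.9628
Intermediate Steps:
q = -19 (q = -2 + (⅙)*(-102) = -2 - 17 = -19)
o(u) = -19/25 - 82*u/81 (o(u) = (-19/25 + u/(-81)) - u = (-19*1/25 + u*(-1/81)) - u = (-19/25 - u/81) - u = -19/25 - 82*u/81)
1/o(Y(d(4, -2))) = 1/(-19/25 - 82*(-5 - (-1)*4)/81) = 1/(-19/25 - 82*(-5 - 1*(-4))/81) = 1/(-19/25 - 82*(-5 + 4)/81) = 1/(-19/25 - 82/81*(-1)) = 1/(-19/25 + 82/81) = 1/(511/2025) = 2025/511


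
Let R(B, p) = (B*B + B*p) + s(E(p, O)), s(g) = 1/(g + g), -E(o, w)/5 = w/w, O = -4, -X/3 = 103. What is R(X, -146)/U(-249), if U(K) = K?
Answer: -1405949/2490 ≈ -564.64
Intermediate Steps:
X = -309 (X = -3*103 = -309)
E(o, w) = -5 (E(o, w) = -5*w/w = -5*1 = -5)
s(g) = 1/(2*g)
R(B, p) = -1/10 + B**2 + B*p (R(B, p) = (B*B + B*p) + (1/2)/(-5) = (B**2 + B*p) + (1/2)*(-1/5) = (B**2 + B*p) - 1/10 = -1/10 + B**2 + B*p)
R(X, -146)/U(-249) = (-1/10 + (-309)**2 - 309*(-146))/(-249) = (-1/10 + 95481 + 45114)*(-1/249) = (1405949/10)*(-1/249) = -1405949/2490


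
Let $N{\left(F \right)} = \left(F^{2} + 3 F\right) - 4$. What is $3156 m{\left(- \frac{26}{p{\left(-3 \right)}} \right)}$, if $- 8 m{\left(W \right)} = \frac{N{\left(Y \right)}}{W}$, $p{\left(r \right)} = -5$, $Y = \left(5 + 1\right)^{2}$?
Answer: $- \frac{1380750}{13} \approx -1.0621 \cdot 10^{5}$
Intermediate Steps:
$Y = 36$ ($Y = 6^{2} = 36$)
$N{\left(F \right)} = -4 + F^{2} + 3 F$
$m{\left(W \right)} = - \frac{175}{W}$ ($m{\left(W \right)} = - \frac{\left(-4 + 36^{2} + 3 \cdot 36\right) \frac{1}{W}}{8} = - \frac{\left(-4 + 1296 + 108\right) \frac{1}{W}}{8} = - \frac{1400 \frac{1}{W}}{8} = - \frac{175}{W}$)
$3156 m{\left(- \frac{26}{p{\left(-3 \right)}} \right)} = 3156 \left(- \frac{175}{\left(-26\right) \frac{1}{-5}}\right) = 3156 \left(- \frac{175}{\left(-26\right) \left(- \frac{1}{5}\right)}\right) = 3156 \left(- \frac{175}{\frac{26}{5}}\right) = 3156 \left(\left(-175\right) \frac{5}{26}\right) = 3156 \left(- \frac{875}{26}\right) = - \frac{1380750}{13}$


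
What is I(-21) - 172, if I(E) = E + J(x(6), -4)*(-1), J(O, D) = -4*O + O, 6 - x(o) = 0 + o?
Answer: -193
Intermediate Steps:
x(o) = 6 - o (x(o) = 6 - (0 + o) = 6 - o)
J(O, D) = -3*O
I(E) = E (I(E) = E - 3*(6 - 1*6)*(-1) = E - 3*(6 - 6)*(-1) = E - 3*0*(-1) = E + 0*(-1) = E + 0 = E)
I(-21) - 172 = -21 - 172 = -193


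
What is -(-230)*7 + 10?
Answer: 1620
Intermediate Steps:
-(-230)*7 + 10 = -46*(-35) + 10 = 1610 + 10 = 1620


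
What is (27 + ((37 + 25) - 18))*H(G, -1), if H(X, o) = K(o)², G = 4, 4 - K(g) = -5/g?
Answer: 71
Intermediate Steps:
K(g) = 4 + 5/g (K(g) = 4 - (-5)/g = 4 + 5/g)
H(X, o) = (4 + 5/o)²
(27 + ((37 + 25) - 18))*H(G, -1) = (27 + ((37 + 25) - 18))*((5 + 4*(-1))²/(-1)²) = (27 + (62 - 18))*(1*(5 - 4)²) = (27 + 44)*(1*1²) = 71*(1*1) = 71*1 = 71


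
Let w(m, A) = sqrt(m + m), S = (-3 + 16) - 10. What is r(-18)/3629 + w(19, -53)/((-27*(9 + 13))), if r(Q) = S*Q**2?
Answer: 972/3629 - sqrt(38)/594 ≈ 0.25746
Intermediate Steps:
S = 3 (S = 13 - 10 = 3)
r(Q) = 3*Q**2
w(m, A) = sqrt(2)*sqrt(m) (w(m, A) = sqrt(2*m) = sqrt(2)*sqrt(m))
r(-18)/3629 + w(19, -53)/((-27*(9 + 13))) = (3*(-18)**2)/3629 + (sqrt(2)*sqrt(19))/((-27*(9 + 13))) = (3*324)*(1/3629) + sqrt(38)/((-27*22)) = 972*(1/3629) + sqrt(38)/(-594) = 972/3629 + sqrt(38)*(-1/594) = 972/3629 - sqrt(38)/594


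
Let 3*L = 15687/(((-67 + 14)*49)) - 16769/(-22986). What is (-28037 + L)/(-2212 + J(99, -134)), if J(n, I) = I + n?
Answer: 717327580793/57485940246 ≈ 12.478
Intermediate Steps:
L = -45290327/25583418 (L = (15687/(((-67 + 14)*49)) - 16769/(-22986))/3 = (15687/((-53*49)) - 16769*(-1/22986))/3 = (15687/(-2597) + 16769/22986)/3 = (15687*(-1/2597) + 16769/22986)/3 = (-2241/371 + 16769/22986)/3 = (⅓)*(-45290327/8527806) = -45290327/25583418 ≈ -1.7703)
(-28037 + L)/(-2212 + J(99, -134)) = (-28037 - 45290327/25583418)/(-2212 + (-134 + 99)) = -717327580793/(25583418*(-2212 - 35)) = -717327580793/25583418/(-2247) = -717327580793/25583418*(-1/2247) = 717327580793/57485940246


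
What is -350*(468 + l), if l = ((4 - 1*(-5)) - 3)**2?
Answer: -176400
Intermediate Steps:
l = 36 (l = ((4 + 5) - 3)**2 = (9 - 3)**2 = 6**2 = 36)
-350*(468 + l) = -350*(468 + 36) = -350*504 = -176400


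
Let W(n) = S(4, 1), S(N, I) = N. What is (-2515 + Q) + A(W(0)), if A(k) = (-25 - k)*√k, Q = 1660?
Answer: -913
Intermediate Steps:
W(n) = 4
A(k) = √k*(-25 - k)
(-2515 + Q) + A(W(0)) = (-2515 + 1660) + √4*(-25 - 1*4) = -855 + 2*(-25 - 4) = -855 + 2*(-29) = -855 - 58 = -913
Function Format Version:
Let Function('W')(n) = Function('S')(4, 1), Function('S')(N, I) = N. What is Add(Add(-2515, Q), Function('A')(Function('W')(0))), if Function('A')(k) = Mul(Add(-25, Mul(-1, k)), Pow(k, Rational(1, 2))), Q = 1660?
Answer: -913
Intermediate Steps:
Function('W')(n) = 4
Function('A')(k) = Mul(Pow(k, Rational(1, 2)), Add(-25, Mul(-1, k)))
Add(Add(-2515, Q), Function('A')(Function('W')(0))) = Add(Add(-2515, 1660), Mul(Pow(4, Rational(1, 2)), Add(-25, Mul(-1, 4)))) = Add(-855, Mul(2, Add(-25, -4))) = Add(-855, Mul(2, -29)) = Add(-855, -58) = -913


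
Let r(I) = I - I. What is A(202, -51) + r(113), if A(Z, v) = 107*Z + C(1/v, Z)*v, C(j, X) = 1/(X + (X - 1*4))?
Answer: 8645549/400 ≈ 21614.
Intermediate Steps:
r(I) = 0
C(j, X) = 1/(-4 + 2*X) (C(j, X) = 1/(X + (X - 4)) = 1/(X + (-4 + X)) = 1/(-4 + 2*X))
A(Z, v) = 107*Z + v/(2*(-2 + Z)) (A(Z, v) = 107*Z + (1/(2*(-2 + Z)))*v = 107*Z + v/(2*(-2 + Z)))
A(202, -51) + r(113) = (-51 + 214*202*(-2 + 202))/(2*(-2 + 202)) + 0 = (1/2)*(-51 + 214*202*200)/200 + 0 = (1/2)*(1/200)*(-51 + 8645600) + 0 = (1/2)*(1/200)*8645549 + 0 = 8645549/400 + 0 = 8645549/400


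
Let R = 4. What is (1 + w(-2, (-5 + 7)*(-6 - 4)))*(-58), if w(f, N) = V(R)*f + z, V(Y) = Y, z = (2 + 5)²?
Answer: -2436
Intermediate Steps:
z = 49 (z = 7² = 49)
w(f, N) = 49 + 4*f (w(f, N) = 4*f + 49 = 49 + 4*f)
(1 + w(-2, (-5 + 7)*(-6 - 4)))*(-58) = (1 + (49 + 4*(-2)))*(-58) = (1 + (49 - 8))*(-58) = (1 + 41)*(-58) = 42*(-58) = -2436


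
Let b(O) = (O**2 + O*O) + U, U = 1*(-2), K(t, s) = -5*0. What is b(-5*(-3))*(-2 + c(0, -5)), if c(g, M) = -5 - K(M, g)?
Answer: -3136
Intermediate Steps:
K(t, s) = 0
c(g, M) = -5 (c(g, M) = -5 - 1*0 = -5 + 0 = -5)
U = -2
b(O) = -2 + 2*O**2 (b(O) = (O**2 + O*O) - 2 = (O**2 + O**2) - 2 = 2*O**2 - 2 = -2 + 2*O**2)
b(-5*(-3))*(-2 + c(0, -5)) = (-2 + 2*(-5*(-3))**2)*(-2 - 5) = (-2 + 2*15**2)*(-7) = (-2 + 2*225)*(-7) = (-2 + 450)*(-7) = 448*(-7) = -3136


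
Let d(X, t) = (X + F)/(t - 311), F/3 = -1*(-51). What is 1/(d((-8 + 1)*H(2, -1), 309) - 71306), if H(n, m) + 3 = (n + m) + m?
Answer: -1/71393 ≈ -1.4007e-5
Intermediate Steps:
H(n, m) = -3 + n + 2*m (H(n, m) = -3 + ((n + m) + m) = -3 + ((m + n) + m) = -3 + (n + 2*m) = -3 + n + 2*m)
F = 153 (F = 3*(-1*(-51)) = 3*51 = 153)
d(X, t) = (153 + X)/(-311 + t) (d(X, t) = (X + 153)/(t - 311) = (153 + X)/(-311 + t))
1/(d((-8 + 1)*H(2, -1), 309) - 71306) = 1/((153 + (-8 + 1)*(-3 + 2 + 2*(-1)))/(-311 + 309) - 71306) = 1/((153 - 7*(-3 + 2 - 2))/(-2) - 71306) = 1/(-(153 - 7*(-3))/2 - 71306) = 1/(-(153 + 21)/2 - 71306) = 1/(-½*174 - 71306) = 1/(-87 - 71306) = 1/(-71393) = -1/71393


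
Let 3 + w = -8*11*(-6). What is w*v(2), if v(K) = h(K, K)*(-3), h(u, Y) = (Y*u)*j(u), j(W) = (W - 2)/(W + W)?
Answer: 0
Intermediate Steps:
j(W) = (-2 + W)/(2*W) (j(W) = (-2 + W)/((2*W)) = (-2 + W)*(1/(2*W)) = (-2 + W)/(2*W))
w = 525 (w = -3 - 8*11*(-6) = -3 - 88*(-6) = -3 + 528 = 525)
h(u, Y) = Y*(-2 + u)/2 (h(u, Y) = (Y*u)*((-2 + u)/(2*u)) = Y*(-2 + u)/2)
v(K) = -3*K*(-2 + K)/2 (v(K) = (K*(-2 + K)/2)*(-3) = -3*K*(-2 + K)/2)
w*v(2) = 525*((3/2)*2*(2 - 1*2)) = 525*((3/2)*2*(2 - 2)) = 525*((3/2)*2*0) = 525*0 = 0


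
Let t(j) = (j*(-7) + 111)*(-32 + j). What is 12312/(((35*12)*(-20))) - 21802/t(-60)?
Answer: -2178797/2137275 ≈ -1.0194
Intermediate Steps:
t(j) = (-32 + j)*(111 - 7*j) (t(j) = (-7*j + 111)*(-32 + j) = (111 - 7*j)*(-32 + j) = (-32 + j)*(111 - 7*j))
12312/(((35*12)*(-20))) - 21802/t(-60) = 12312/(((35*12)*(-20))) - 21802/(-3552 - 7*(-60)**2 + 335*(-60)) = 12312/((420*(-20))) - 21802/(-3552 - 7*3600 - 20100) = 12312/(-8400) - 21802/(-3552 - 25200 - 20100) = 12312*(-1/8400) - 21802/(-48852) = -513/350 - 21802*(-1/48852) = -513/350 + 10901/24426 = -2178797/2137275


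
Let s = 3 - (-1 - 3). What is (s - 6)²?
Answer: 1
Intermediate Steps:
s = 7 (s = 3 - 1*(-4) = 3 + 4 = 7)
(s - 6)² = (7 - 6)² = 1² = 1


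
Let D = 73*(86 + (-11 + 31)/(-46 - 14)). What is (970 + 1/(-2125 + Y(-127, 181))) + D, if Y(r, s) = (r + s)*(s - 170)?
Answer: 33178298/4593 ≈ 7223.7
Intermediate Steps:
Y(r, s) = (-170 + s)*(r + s) (Y(r, s) = (r + s)*(-170 + s) = (-170 + s)*(r + s))
D = 18761/3 (D = 73*(86 + 20/(-60)) = 73*(86 + 20*(-1/60)) = 73*(86 - ⅓) = 73*(257/3) = 18761/3 ≈ 6253.7)
(970 + 1/(-2125 + Y(-127, 181))) + D = (970 + 1/(-2125 + (181² - 170*(-127) - 170*181 - 127*181))) + 18761/3 = (970 + 1/(-2125 + (32761 + 21590 - 30770 - 22987))) + 18761/3 = (970 + 1/(-2125 + 594)) + 18761/3 = (970 + 1/(-1531)) + 18761/3 = (970 - 1/1531) + 18761/3 = 1485069/1531 + 18761/3 = 33178298/4593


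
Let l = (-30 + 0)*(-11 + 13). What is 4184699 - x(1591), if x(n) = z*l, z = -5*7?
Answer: 4182599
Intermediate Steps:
l = -60 (l = -30*2 = -60)
z = -35
x(n) = 2100 (x(n) = -35*(-60) = 2100)
4184699 - x(1591) = 4184699 - 1*2100 = 4184699 - 2100 = 4182599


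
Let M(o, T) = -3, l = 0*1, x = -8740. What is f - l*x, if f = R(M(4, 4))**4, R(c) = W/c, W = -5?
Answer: 625/81 ≈ 7.7160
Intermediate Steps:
l = 0
R(c) = -5/c
f = 625/81 (f = (-5/(-3))**4 = (-5*(-1/3))**4 = (5/3)**4 = 625/81 ≈ 7.7160)
f - l*x = 625/81 - 0*(-8740) = 625/81 - 1*0 = 625/81 + 0 = 625/81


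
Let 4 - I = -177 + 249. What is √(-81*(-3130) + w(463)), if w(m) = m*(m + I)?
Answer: √436415 ≈ 660.62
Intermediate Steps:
I = -68 (I = 4 - (-177 + 249) = 4 - 1*72 = 4 - 72 = -68)
w(m) = m*(-68 + m) (w(m) = m*(m - 68) = m*(-68 + m))
√(-81*(-3130) + w(463)) = √(-81*(-3130) + 463*(-68 + 463)) = √(253530 + 463*395) = √(253530 + 182885) = √436415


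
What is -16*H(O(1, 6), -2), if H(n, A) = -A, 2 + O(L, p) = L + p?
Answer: -32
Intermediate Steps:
O(L, p) = -2 + L + p (O(L, p) = -2 + (L + p) = -2 + L + p)
-16*H(O(1, 6), -2) = -(-16)*(-2) = -16*2 = -32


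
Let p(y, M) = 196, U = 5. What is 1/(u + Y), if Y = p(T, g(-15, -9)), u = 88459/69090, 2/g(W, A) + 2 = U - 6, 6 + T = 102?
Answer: 9870/1947157 ≈ 0.0050689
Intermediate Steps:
T = 96 (T = -6 + 102 = 96)
g(W, A) = -2/3 (g(W, A) = 2/(-2 + (5 - 6)) = 2/(-2 - 1) = 2/(-3) = 2*(-1/3) = -2/3)
u = 12637/9870 (u = 88459*(1/69090) = 12637/9870 ≈ 1.2803)
Y = 196
1/(u + Y) = 1/(12637/9870 + 196) = 1/(1947157/9870) = 9870/1947157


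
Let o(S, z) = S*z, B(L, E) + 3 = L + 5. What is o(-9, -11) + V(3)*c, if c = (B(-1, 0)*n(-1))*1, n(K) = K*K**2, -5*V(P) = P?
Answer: 498/5 ≈ 99.600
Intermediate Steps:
V(P) = -P/5
n(K) = K**3
B(L, E) = 2 + L (B(L, E) = -3 + (L + 5) = -3 + (5 + L) = 2 + L)
c = -1 (c = ((2 - 1)*(-1)**3)*1 = (1*(-1))*1 = -1*1 = -1)
o(-9, -11) + V(3)*c = -9*(-11) - 1/5*3*(-1) = 99 - 3/5*(-1) = 99 + 3/5 = 498/5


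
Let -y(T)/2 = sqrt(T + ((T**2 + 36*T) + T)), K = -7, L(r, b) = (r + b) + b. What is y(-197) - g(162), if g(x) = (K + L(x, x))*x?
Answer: -77598 - 2*sqrt(31323) ≈ -77952.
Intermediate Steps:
L(r, b) = r + 2*b (L(r, b) = (b + r) + b = r + 2*b)
y(T) = -2*sqrt(T**2 + 38*T) (y(T) = -2*sqrt(T + ((T**2 + 36*T) + T)) = -2*sqrt(T + (T**2 + 37*T)) = -2*sqrt(T**2 + 38*T))
g(x) = x*(-7 + 3*x) (g(x) = (-7 + (x + 2*x))*x = (-7 + 3*x)*x = x*(-7 + 3*x))
y(-197) - g(162) = -2*sqrt(31323) - 162*(-7 + 3*162) = -2*sqrt(31323) - 162*(-7 + 486) = -2*sqrt(31323) - 162*479 = -2*sqrt(31323) - 1*77598 = -2*sqrt(31323) - 77598 = -77598 - 2*sqrt(31323)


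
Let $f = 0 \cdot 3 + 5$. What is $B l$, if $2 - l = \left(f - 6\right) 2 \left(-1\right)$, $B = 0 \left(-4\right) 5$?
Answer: $0$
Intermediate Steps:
$f = 5$ ($f = 0 + 5 = 5$)
$B = 0$ ($B = 0 \cdot 5 = 0$)
$l = 0$ ($l = 2 - \left(5 - 6\right) 2 \left(-1\right) = 2 - \left(-1\right) \left(-2\right) = 2 - 2 = 0$)
$B l = 0 \cdot 0 = 0$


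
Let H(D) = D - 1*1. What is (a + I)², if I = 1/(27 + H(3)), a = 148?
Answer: 18429849/841 ≈ 21914.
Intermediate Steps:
H(D) = -1 + D (H(D) = D - 1 = -1 + D)
I = 1/29 (I = 1/(27 + (-1 + 3)) = 1/(27 + 2) = 1/29 ≈ 0.034483)
(a + I)² = (148 + 1/29)² = (4293/29)² = 18429849/841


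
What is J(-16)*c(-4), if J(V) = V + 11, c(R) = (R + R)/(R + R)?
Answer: -5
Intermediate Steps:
c(R) = 1 (c(R) = (2*R)/((2*R)) = (2*R)*(1/(2*R)) = 1)
J(V) = 11 + V
J(-16)*c(-4) = (11 - 16)*1 = -5*1 = -5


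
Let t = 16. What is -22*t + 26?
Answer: -326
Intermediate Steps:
-22*t + 26 = -22*16 + 26 = -352 + 26 = -326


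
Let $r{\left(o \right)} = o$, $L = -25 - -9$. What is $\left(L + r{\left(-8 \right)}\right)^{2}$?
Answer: $576$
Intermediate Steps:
$L = -16$ ($L = -25 + 9 = -16$)
$\left(L + r{\left(-8 \right)}\right)^{2} = \left(-16 - 8\right)^{2} = \left(-24\right)^{2} = 576$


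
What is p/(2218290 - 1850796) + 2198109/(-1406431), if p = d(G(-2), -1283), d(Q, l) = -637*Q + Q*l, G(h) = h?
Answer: -133731862301/86142492319 ≈ -1.5525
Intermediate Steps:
p = 3840 (p = -2*(-637 - 1283) = -2*(-1920) = 3840)
p/(2218290 - 1850796) + 2198109/(-1406431) = 3840/(2218290 - 1850796) + 2198109/(-1406431) = 3840/367494 + 2198109*(-1/1406431) = 3840*(1/367494) - 2198109/1406431 = 640/61249 - 2198109/1406431 = -133731862301/86142492319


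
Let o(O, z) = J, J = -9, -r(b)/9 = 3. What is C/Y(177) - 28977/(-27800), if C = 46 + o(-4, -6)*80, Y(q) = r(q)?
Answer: 19519579/750600 ≈ 26.005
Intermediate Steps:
r(b) = -27 (r(b) = -9*3 = -27)
o(O, z) = -9
Y(q) = -27
C = -674 (C = 46 - 9*80 = 46 - 720 = -674)
C/Y(177) - 28977/(-27800) = -674/(-27) - 28977/(-27800) = -674*(-1/27) - 28977*(-1/27800) = 674/27 + 28977/27800 = 19519579/750600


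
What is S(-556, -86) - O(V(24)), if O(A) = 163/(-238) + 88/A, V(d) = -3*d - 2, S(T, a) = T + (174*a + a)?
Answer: -137409933/8806 ≈ -15604.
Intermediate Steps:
S(T, a) = T + 175*a
V(d) = -2 - 3*d
O(A) = -163/238 + 88/A (O(A) = 163*(-1/238) + 88/A = -163/238 + 88/A)
S(-556, -86) - O(V(24)) = (-556 + 175*(-86)) - (-163/238 + 88/(-2 - 3*24)) = (-556 - 15050) - (-163/238 + 88/(-2 - 72)) = -15606 - (-163/238 + 88/(-74)) = -15606 - (-163/238 + 88*(-1/74)) = -15606 - (-163/238 - 44/37) = -15606 - 1*(-16503/8806) = -15606 + 16503/8806 = -137409933/8806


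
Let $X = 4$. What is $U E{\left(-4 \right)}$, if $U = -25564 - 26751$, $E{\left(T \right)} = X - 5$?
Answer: $52315$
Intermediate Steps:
$E{\left(T \right)} = -1$ ($E{\left(T \right)} = 4 - 5 = -1$)
$U = -52315$ ($U = -25564 - 26751 = -52315$)
$U E{\left(-4 \right)} = \left(-52315\right) \left(-1\right) = 52315$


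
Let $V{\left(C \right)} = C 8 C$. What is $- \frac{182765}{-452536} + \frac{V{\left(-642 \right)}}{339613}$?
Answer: $\frac{1554221753177}{153687108568} \approx 10.113$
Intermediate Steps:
$V{\left(C \right)} = 8 C^{2}$ ($V{\left(C \right)} = 8 C C = 8 C^{2}$)
$- \frac{182765}{-452536} + \frac{V{\left(-642 \right)}}{339613} = - \frac{182765}{-452536} + \frac{8 \left(-642\right)^{2}}{339613} = \left(-182765\right) \left(- \frac{1}{452536}\right) + 8 \cdot 412164 \cdot \frac{1}{339613} = \frac{182765}{452536} + 3297312 \cdot \frac{1}{339613} = \frac{182765}{452536} + \frac{3297312}{339613} = \frac{1554221753177}{153687108568}$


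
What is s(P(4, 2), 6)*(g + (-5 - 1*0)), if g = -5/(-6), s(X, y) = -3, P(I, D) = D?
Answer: 25/2 ≈ 12.500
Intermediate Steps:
g = ⅚ (g = -5*(-⅙) = ⅚ ≈ 0.83333)
s(P(4, 2), 6)*(g + (-5 - 1*0)) = -3*(⅚ + (-5 - 1*0)) = -3*(⅚ + (-5 + 0)) = -3*(⅚ - 5) = -3*(-25/6) = 25/2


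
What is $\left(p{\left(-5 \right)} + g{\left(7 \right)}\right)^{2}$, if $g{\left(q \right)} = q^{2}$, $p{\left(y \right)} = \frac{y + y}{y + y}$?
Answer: $2500$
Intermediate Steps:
$p{\left(y \right)} = 1$ ($p{\left(y \right)} = \frac{2 y}{2 y} = 2 y \frac{1}{2 y} = 1$)
$\left(p{\left(-5 \right)} + g{\left(7 \right)}\right)^{2} = \left(1 + 7^{2}\right)^{2} = \left(1 + 49\right)^{2} = 50^{2} = 2500$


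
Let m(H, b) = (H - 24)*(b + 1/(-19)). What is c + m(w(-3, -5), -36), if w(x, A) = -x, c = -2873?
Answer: -40202/19 ≈ -2115.9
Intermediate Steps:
m(H, b) = (-24 + H)*(-1/19 + b) (m(H, b) = (-24 + H)*(b - 1/19) = (-24 + H)*(-1/19 + b))
c + m(w(-3, -5), -36) = -2873 + (24/19 - 24*(-36) - (-1)*(-3)/19 - 1*(-3)*(-36)) = -2873 + (24/19 + 864 - 1/19*3 + 3*(-36)) = -2873 + (24/19 + 864 - 3/19 - 108) = -2873 + 14385/19 = -40202/19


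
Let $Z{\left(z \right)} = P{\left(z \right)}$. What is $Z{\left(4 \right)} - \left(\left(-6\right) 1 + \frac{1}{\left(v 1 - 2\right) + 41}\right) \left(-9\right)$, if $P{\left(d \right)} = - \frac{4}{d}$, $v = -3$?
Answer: $- \frac{219}{4} \approx -54.75$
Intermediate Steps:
$Z{\left(z \right)} = - \frac{4}{z}$
$Z{\left(4 \right)} - \left(\left(-6\right) 1 + \frac{1}{\left(v 1 - 2\right) + 41}\right) \left(-9\right) = - \frac{4}{4} - \left(\left(-6\right) 1 + \frac{1}{\left(\left(-3\right) 1 - 2\right) + 41}\right) \left(-9\right) = \left(-4\right) \frac{1}{4} - \left(-6 + \frac{1}{\left(-3 - 2\right) + 41}\right) \left(-9\right) = -1 - \left(-6 + \frac{1}{-5 + 41}\right) \left(-9\right) = -1 - \left(-6 + \frac{1}{36}\right) \left(-9\right) = -1 - \left(- \frac{215}{36}\right) \left(-9\right) = -1 - \frac{215}{4} = - \frac{219}{4}$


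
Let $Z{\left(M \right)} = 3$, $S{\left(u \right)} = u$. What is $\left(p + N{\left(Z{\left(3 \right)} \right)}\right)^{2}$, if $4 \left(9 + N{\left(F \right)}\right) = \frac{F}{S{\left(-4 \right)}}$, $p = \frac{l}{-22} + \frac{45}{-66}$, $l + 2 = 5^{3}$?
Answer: $\frac{7403841}{30976} \approx 239.02$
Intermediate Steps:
$l = 123$ ($l = -2 + 5^{3} = -2 + 125 = 123$)
$p = - \frac{69}{11}$ ($p = \frac{123}{-22} + \frac{45}{-66} = 123 \left(- \frac{1}{22}\right) + 45 \left(- \frac{1}{66}\right) = - \frac{123}{22} - \frac{15}{22} = - \frac{69}{11} \approx -6.2727$)
$N{\left(F \right)} = -9 - \frac{F}{16}$ ($N{\left(F \right)} = -9 + \frac{F \frac{1}{-4}}{4} = -9 + \frac{F \left(- \frac{1}{4}\right)}{4} = -9 + \frac{\left(- \frac{1}{4}\right) F}{4} = -9 - \frac{F}{16}$)
$\left(p + N{\left(Z{\left(3 \right)} \right)}\right)^{2} = \left(- \frac{69}{11} - \frac{147}{16}\right)^{2} = \left(- \frac{2721}{176}\right)^{2} = \frac{7403841}{30976}$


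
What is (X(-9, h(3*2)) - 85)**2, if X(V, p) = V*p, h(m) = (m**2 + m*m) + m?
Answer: 619369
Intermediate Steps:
h(m) = m + 2*m**2 (h(m) = (m**2 + m**2) + m = 2*m**2 + m = m + 2*m**2)
(X(-9, h(3*2)) - 85)**2 = (-9*3*2*(1 + 2*(3*2)) - 85)**2 = (-54*(1 + 2*6) - 85)**2 = (-54*(1 + 12) - 85)**2 = (-54*13 - 85)**2 = (-9*78 - 85)**2 = (-702 - 85)**2 = (-787)**2 = 619369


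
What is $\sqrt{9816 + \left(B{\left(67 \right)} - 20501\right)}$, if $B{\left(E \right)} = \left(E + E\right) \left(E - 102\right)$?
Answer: $5 i \sqrt{615} \approx 124.0 i$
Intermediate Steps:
$B{\left(E \right)} = 2 E \left(-102 + E\right)$
$\sqrt{9816 + \left(B{\left(67 \right)} - 20501\right)} = \sqrt{9816 + \left(2 \cdot 67 \left(-102 + 67\right) - 20501\right)} = \sqrt{9816 - \left(20501 - -4690\right)} = \sqrt{9816 - 25191} = \sqrt{-15375} = 5 i \sqrt{615}$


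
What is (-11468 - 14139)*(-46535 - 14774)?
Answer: 1569939563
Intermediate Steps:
(-11468 - 14139)*(-46535 - 14774) = -25607*(-61309) = 1569939563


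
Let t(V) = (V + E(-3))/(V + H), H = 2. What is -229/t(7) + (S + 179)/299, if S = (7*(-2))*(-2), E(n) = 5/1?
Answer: -8895/52 ≈ -171.06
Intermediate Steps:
E(n) = 5 (E(n) = 5*1 = 5)
t(V) = (5 + V)/(2 + V) (t(V) = (V + 5)/(V + 2) = (5 + V)/(2 + V))
S = 28 (S = -14*(-2) = 28)
-229/t(7) + (S + 179)/299 = -229*(2 + 7)/(5 + 7) + (28 + 179)/299 = -229/(12/9) + 207*(1/299) = -229/((1/9)*12) + 9/13 = -229/4/3 + 9/13 = -229*3/4 + 9/13 = -687/4 + 9/13 = -8895/52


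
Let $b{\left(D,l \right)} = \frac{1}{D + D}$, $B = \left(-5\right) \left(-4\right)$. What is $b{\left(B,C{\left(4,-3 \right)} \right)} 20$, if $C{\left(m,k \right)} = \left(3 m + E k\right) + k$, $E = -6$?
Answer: $\frac{1}{2} \approx 0.5$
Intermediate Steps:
$C{\left(m,k \right)} = - 5 k + 3 m$ ($C{\left(m,k \right)} = \left(3 m - 6 k\right) + k = \left(- 6 k + 3 m\right) + k = - 5 k + 3 m$)
$B = 20$
$b{\left(D,l \right)} = \frac{1}{2 D}$
$b{\left(B,C{\left(4,-3 \right)} \right)} 20 = \frac{1}{2 \cdot 20} \cdot 20 = \frac{1}{2} \cdot \frac{1}{20} \cdot 20 = \frac{1}{40} \cdot 20 = \frac{1}{2}$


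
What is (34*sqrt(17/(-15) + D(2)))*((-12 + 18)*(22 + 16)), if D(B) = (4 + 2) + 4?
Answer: 2584*sqrt(1995)/5 ≈ 23083.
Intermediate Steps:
D(B) = 10 (D(B) = 6 + 4 = 10)
(34*sqrt(17/(-15) + D(2)))*((-12 + 18)*(22 + 16)) = (34*sqrt(17/(-15) + 10))*((-12 + 18)*(22 + 16)) = (34*sqrt(17*(-1/15) + 10))*(6*38) = (34*sqrt(-17/15 + 10))*228 = (34*sqrt(133/15))*228 = (34*(sqrt(1995)/15))*228 = (34*sqrt(1995)/15)*228 = 2584*sqrt(1995)/5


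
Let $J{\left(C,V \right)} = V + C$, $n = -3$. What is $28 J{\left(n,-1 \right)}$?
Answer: $-112$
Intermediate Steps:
$J{\left(C,V \right)} = C + V$
$28 J{\left(n,-1 \right)} = 28 \left(-3 - 1\right) = 28 \left(-4\right) = -112$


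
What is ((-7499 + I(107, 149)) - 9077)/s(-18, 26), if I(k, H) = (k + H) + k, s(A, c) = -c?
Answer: 16213/26 ≈ 623.58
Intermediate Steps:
I(k, H) = H + 2*k (I(k, H) = (H + k) + k = H + 2*k)
((-7499 + I(107, 149)) - 9077)/s(-18, 26) = ((-7499 + (149 + 2*107)) - 9077)/((-1*26)) = ((-7499 + (149 + 214)) - 9077)/(-26) = ((-7499 + 363) - 9077)*(-1/26) = (-7136 - 9077)*(-1/26) = -16213*(-1/26) = 16213/26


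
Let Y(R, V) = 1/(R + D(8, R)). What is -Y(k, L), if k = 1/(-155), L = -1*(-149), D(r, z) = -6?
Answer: 155/931 ≈ 0.16649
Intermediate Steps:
L = 149
k = -1/155 ≈ -0.0064516
Y(R, V) = 1/(-6 + R) (Y(R, V) = 1/(R - 6) = 1/(-6 + R))
-Y(k, L) = -1/(-6 - 1/155) = -1/(-931/155) = -1*(-155/931) = 155/931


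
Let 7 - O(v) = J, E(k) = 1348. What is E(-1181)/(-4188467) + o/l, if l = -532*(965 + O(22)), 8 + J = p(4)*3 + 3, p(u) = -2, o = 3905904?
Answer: -4090113738464/547595987113 ≈ -7.4692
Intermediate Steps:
J = -11 (J = -8 + (-2*3 + 3) = -8 + (-6 + 3) = -8 - 3 = -11)
O(v) = 18 (O(v) = 7 - 1*(-11) = 7 + 11 = 18)
l = -522956 (l = -532*(965 + 18) = -532*983 = -522956)
E(-1181)/(-4188467) + o/l = 1348/(-4188467) + 3905904/(-522956) = 1348*(-1/4188467) + 3905904*(-1/522956) = -1348/4188467 - 976476/130739 = -4090113738464/547595987113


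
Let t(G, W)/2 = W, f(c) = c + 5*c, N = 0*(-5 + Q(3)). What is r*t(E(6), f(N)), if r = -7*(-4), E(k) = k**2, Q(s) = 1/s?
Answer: 0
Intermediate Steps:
N = 0 (N = 0*(-5 + 1/3) = 0*(-14/3) = 0)
f(c) = 6*c
t(G, W) = 2*W
r = 28
r*t(E(6), f(N)) = 28*(2*(6*0)) = 28*(2*0) = 28*0 = 0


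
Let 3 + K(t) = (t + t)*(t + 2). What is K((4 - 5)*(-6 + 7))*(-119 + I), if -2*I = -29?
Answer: 1045/2 ≈ 522.50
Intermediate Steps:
K(t) = -3 + 2*t*(2 + t) (K(t) = -3 + (t + t)*(t + 2) = -3 + (2*t)*(2 + t) = -3 + 2*t*(2 + t))
I = 29/2 (I = -1/2*(-29) = 29/2 ≈ 14.500)
K((4 - 5)*(-6 + 7))*(-119 + I) = (-3 + 2*((4 - 5)*(-6 + 7))**2 + 4*((4 - 5)*(-6 + 7)))*(-119 + 29/2) = (-3 + 2*(-1*1)**2 + 4*(-1*1))*(-209/2) = (-3 + 2*(-1)**2 + 4*(-1))*(-209/2) = (-3 + 2*1 - 4)*(-209/2) = (-3 + 2 - 4)*(-209/2) = -5*(-209/2) = 1045/2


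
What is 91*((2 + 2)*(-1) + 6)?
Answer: 182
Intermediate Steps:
91*((2 + 2)*(-1) + 6) = 91*(4*(-1) + 6) = 91*(-4 + 6) = 91*2 = 182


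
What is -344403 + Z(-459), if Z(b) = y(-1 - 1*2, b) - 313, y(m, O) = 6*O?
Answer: -347470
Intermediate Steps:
Z(b) = -313 + 6*b (Z(b) = 6*b - 313 = -313 + 6*b)
-344403 + Z(-459) = -344403 + (-313 + 6*(-459)) = -344403 + (-313 - 2754) = -344403 - 3067 = -347470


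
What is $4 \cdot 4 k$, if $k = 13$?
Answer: $208$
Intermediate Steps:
$4 \cdot 4 k = 4 \cdot 4 \cdot 13 = 16 \cdot 13 = 208$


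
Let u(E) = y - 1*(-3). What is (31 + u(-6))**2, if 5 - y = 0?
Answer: 1521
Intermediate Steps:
y = 5 (y = 5 - 1*0 = 5 + 0 = 5)
u(E) = 8 (u(E) = 5 - 1*(-3) = 5 + 3 = 8)
(31 + u(-6))**2 = (31 + 8)**2 = 39**2 = 1521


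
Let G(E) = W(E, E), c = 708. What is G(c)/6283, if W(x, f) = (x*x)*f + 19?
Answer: 354894931/6283 ≈ 56485.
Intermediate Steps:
W(x, f) = 19 + f*x² (W(x, f) = x²*f + 19 = f*x² + 19 = 19 + f*x²)
G(E) = 19 + E³ (G(E) = 19 + E*E² = 19 + E³)
G(c)/6283 = (19 + 708³)/6283 = (19 + 354894912)*(1/6283) = 354894931*(1/6283) = 354894931/6283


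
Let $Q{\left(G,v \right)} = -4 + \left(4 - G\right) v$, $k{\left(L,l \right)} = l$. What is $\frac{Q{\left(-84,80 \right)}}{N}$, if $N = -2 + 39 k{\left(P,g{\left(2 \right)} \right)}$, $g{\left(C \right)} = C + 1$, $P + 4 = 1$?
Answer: $\frac{7036}{115} \approx 61.183$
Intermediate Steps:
$P = -3$ ($P = -4 + 1 = -3$)
$g{\left(C \right)} = 1 + C$
$Q{\left(G,v \right)} = -4 + v \left(4 - G\right)$
$N = 115$ ($N = -2 + 39 \left(1 + 2\right) = -2 + 39 \cdot 3 = -2 + 117 = 115$)
$\frac{Q{\left(-84,80 \right)}}{N} = \frac{-4 + 4 \cdot 80 - \left(-84\right) 80}{115} = \left(-4 + 320 + 6720\right) \frac{1}{115} = 7036 \cdot \frac{1}{115} = \frac{7036}{115}$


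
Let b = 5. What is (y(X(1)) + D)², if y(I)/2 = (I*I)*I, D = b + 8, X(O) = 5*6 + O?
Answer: 3551564025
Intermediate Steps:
X(O) = 30 + O
D = 13 (D = 5 + 8 = 13)
y(I) = 2*I³ (y(I) = 2*((I*I)*I) = 2*(I²*I) = 2*I³)
(y(X(1)) + D)² = (2*(30 + 1)³ + 13)² = (2*31³ + 13)² = (2*29791 + 13)² = (59582 + 13)² = 59595² = 3551564025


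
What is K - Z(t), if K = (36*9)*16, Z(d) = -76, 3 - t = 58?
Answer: 5260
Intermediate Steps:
t = -55 (t = 3 - 1*58 = 3 - 58 = -55)
K = 5184 (K = 324*16 = 5184)
K - Z(t) = 5184 - 1*(-76) = 5184 + 76 = 5260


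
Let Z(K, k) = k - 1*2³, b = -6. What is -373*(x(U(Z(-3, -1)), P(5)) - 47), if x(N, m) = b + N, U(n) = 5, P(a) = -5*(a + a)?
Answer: 17904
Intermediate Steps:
P(a) = -10*a
Z(K, k) = -8 + k (Z(K, k) = k - 1*8 = k - 8 = -8 + k)
x(N, m) = -6 + N
-373*(x(U(Z(-3, -1)), P(5)) - 47) = -373*((-6 + 5) - 47) = -373*(-1 - 47) = -373*(-48) = 17904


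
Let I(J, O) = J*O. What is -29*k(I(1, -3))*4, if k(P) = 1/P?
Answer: 116/3 ≈ 38.667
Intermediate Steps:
-29*k(I(1, -3))*4 = -29/(1*(-3))*4 = -29/(-3)*4 = -29*(-⅓)*4 = (29/3)*4 = 116/3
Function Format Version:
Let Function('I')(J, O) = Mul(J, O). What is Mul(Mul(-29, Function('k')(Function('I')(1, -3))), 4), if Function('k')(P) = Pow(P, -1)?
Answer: Rational(116, 3) ≈ 38.667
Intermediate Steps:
Mul(Mul(-29, Function('k')(Function('I')(1, -3))), 4) = Mul(Mul(-29, Pow(Mul(1, -3), -1)), 4) = Mul(Mul(-29, Pow(-3, -1)), 4) = Mul(Mul(-29, Rational(-1, 3)), 4) = Mul(Rational(29, 3), 4) = Rational(116, 3)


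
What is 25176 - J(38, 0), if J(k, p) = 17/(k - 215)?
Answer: 4456169/177 ≈ 25176.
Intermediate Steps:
J(k, p) = 17/(-215 + k)
25176 - J(38, 0) = 25176 - 17/(-215 + 38) = 25176 - 17/(-177) = 25176 - 17*(-1)/177 = 25176 - 1*(-17/177) = 25176 + 17/177 = 4456169/177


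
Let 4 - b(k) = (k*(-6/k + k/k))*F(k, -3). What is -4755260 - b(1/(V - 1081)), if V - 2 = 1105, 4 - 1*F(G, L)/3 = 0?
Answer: -61819362/13 ≈ -4.7553e+6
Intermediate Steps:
F(G, L) = 12 (F(G, L) = 12 - 3*0 = 12 + 0 = 12)
V = 1107 (V = 2 + 1105 = 1107)
b(k) = 4 - 12*k*(1 - 6/k) (b(k) = 4 - k*(-6/k + k/k)*12 = 4 - k*(-6/k + 1)*12 = 4 - k*(1 - 6/k)*12 = 4 - 12*k*(1 - 6/k))
-4755260 - b(1/(V - 1081)) = -4755260 - (76 - 12/(1107 - 1081)) = -4755260 - (76 - 12/26) = -4755260 - (76 - 12*1/26) = -4755260 - (76 - 6/13) = -4755260 - 1*982/13 = -4755260 - 982/13 = -61819362/13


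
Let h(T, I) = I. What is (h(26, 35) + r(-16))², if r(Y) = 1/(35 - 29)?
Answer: 44521/36 ≈ 1236.7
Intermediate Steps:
r(Y) = ⅙ (r(Y) = 1/6 = ⅙)
(h(26, 35) + r(-16))² = (35 + ⅙)² = (211/6)² = 44521/36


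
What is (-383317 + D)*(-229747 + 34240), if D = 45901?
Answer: 65967189912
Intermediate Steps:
(-383317 + D)*(-229747 + 34240) = (-383317 + 45901)*(-229747 + 34240) = -337416*(-195507) = 65967189912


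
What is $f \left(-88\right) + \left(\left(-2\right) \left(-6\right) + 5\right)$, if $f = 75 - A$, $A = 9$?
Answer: $-5791$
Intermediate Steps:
$f = 66$ ($f = 75 - 9 = 66$)
$f \left(-88\right) + \left(\left(-2\right) \left(-6\right) + 5\right) = 66 \left(-88\right) + \left(\left(-2\right) \left(-6\right) + 5\right) = -5808 + \left(12 + 5\right) = -5808 + 17 = -5791$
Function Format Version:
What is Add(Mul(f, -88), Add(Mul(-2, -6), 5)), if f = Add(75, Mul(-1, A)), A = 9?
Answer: -5791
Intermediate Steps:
f = 66 (f = Add(75, Mul(-1, 9)) = Add(75, -9) = 66)
Add(Mul(f, -88), Add(Mul(-2, -6), 5)) = Add(Mul(66, -88), Add(Mul(-2, -6), 5)) = Add(-5808, Add(12, 5)) = Add(-5808, 17) = -5791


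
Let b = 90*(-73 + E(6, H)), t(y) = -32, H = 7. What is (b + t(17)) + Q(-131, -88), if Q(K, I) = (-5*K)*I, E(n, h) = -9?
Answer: -65052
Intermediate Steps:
Q(K, I) = -5*I*K
b = -7380 (b = 90*(-73 - 9) = 90*(-82) = -7380)
(b + t(17)) + Q(-131, -88) = (-7380 - 32) - 5*(-88)*(-131) = -7412 - 57640 = -65052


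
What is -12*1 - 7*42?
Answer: -306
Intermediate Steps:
-12*1 - 7*42 = -12 - 294 = -306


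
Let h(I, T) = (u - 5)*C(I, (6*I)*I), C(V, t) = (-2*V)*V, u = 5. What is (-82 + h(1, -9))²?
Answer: 6724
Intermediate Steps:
C(V, t) = -2*V²
h(I, T) = 0 (h(I, T) = (5 - 5)*(-2*I²) = 0*(-2*I²) = 0)
(-82 + h(1, -9))² = (-82 + 0)² = (-82)² = 6724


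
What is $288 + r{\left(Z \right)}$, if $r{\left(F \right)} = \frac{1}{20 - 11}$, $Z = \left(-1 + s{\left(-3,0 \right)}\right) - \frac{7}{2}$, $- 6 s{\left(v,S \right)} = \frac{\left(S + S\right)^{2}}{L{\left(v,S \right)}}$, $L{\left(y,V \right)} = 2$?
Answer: $\frac{2593}{9} \approx 288.11$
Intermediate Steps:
$s{\left(v,S \right)} = - \frac{S^{2}}{3}$ ($s{\left(v,S \right)} = - \frac{\left(S + S\right)^{2} \cdot \frac{1}{2}}{6} = - \frac{\left(2 S\right)^{2} \cdot \frac{1}{2}}{6} = - \frac{4 S^{2} \cdot \frac{1}{2}}{6} = - \frac{2 S^{2}}{6} = - \frac{S^{2}}{3}$)
$Z = - \frac{9}{2}$ ($Z = \left(-1 - \frac{0^{2}}{3}\right) - \frac{7}{2} = \left(-1 - 0\right) - \frac{7}{2} = \left(-1 + 0\right) - \frac{7}{2} = -1 - \frac{7}{2} = - \frac{9}{2} \approx -4.5$)
$r{\left(F \right)} = \frac{1}{9}$
$288 + r{\left(Z \right)} = 288 + \frac{1}{9} = \frac{2593}{9}$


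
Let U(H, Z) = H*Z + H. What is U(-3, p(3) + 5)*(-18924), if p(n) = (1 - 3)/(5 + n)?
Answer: 326439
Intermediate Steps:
p(n) = -2/(5 + n)
U(H, Z) = H + H*Z
U(-3, p(3) + 5)*(-18924) = -3*(1 + (-2/(5 + 3) + 5))*(-18924) = -3*(1 + (-2/8 + 5))*(-18924) = -3*(1 + (-2*1/8 + 5))*(-18924) = -3*(1 + (-1/4 + 5))*(-18924) = -3*(1 + 19/4)*(-18924) = -3*23/4*(-18924) = -69/4*(-18924) = 326439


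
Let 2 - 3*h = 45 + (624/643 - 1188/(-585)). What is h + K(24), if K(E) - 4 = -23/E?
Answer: -12329933/1003080 ≈ -12.292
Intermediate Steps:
h = -1922621/125385 (h = ⅔ - (45 + (624/643 - 1188/(-585)))/3 = ⅔ - (45 + (624*(1/643) - 1188*(-1/585)))/3 = ⅔ - (45 + (624/643 + 132/65))/3 = ⅔ - (45 + 125436/41795)/3 = ⅔ - ⅓*2006211/41795 = ⅔ - 668737/41795 = -1922621/125385 ≈ -15.334)
K(E) = 4 - 23/E
h + K(24) = -1922621/125385 + (4 - 23/24) = -1922621/125385 + 73/24 = -12329933/1003080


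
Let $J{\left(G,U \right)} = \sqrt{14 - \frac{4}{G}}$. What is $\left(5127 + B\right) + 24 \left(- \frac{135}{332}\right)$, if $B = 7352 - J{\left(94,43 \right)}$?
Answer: $\frac{1034947}{83} - \frac{4 \sqrt{1927}}{47} \approx 12466.0$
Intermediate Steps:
$B = 7352 - \frac{4 \sqrt{1927}}{47}$ ($B = 7352 - \sqrt{14 - \frac{4}{94}} = 7352 - \sqrt{14 - \frac{2}{47}} = 7352 - \sqrt{\frac{656}{47}} = 7352 - \frac{4 \sqrt{1927}}{47} \approx 7348.3$)
$\left(5127 + B\right) + 24 \left(- \frac{135}{332}\right) = \left(5127 + \left(7352 - \frac{4 \sqrt{1927}}{47}\right)\right) + 24 \left(- \frac{135}{332}\right) = \left(12479 - \frac{4 \sqrt{1927}}{47}\right) + 24 \left(\left(-135\right) \frac{1}{332}\right) = \left(12479 - \frac{4 \sqrt{1927}}{47}\right) + 24 \left(- \frac{135}{332}\right) = \left(12479 - \frac{4 \sqrt{1927}}{47}\right) - \frac{810}{83} = \frac{1034947}{83} - \frac{4 \sqrt{1927}}{47}$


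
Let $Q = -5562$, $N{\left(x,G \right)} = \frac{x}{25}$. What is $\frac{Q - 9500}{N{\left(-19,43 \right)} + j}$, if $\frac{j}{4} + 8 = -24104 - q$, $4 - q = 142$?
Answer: $\frac{376550}{2397419} \approx 0.15706$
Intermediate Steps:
$q = -138$ ($q = 4 - 142 = -138$)
$N{\left(x,G \right)} = \frac{x}{25}$ ($N{\left(x,G \right)} = x \frac{1}{25} = \frac{x}{25}$)
$j = -95896$ ($j = -32 + 4 \left(-24104 - -138\right) = -32 + 4 \left(-24104 + 138\right) = -32 + 4 \left(-23966\right) = -32 - 95864 = -95896$)
$\frac{Q - 9500}{N{\left(-19,43 \right)} + j} = \frac{-5562 - 9500}{\frac{1}{25} \left(-19\right) - 95896} = - \frac{15062}{- \frac{19}{25} - 95896} = - \frac{15062}{- \frac{2397419}{25}} = \left(-15062\right) \left(- \frac{25}{2397419}\right) = \frac{376550}{2397419}$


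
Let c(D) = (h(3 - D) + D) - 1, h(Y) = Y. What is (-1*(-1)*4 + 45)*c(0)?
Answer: 98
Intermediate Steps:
c(D) = 2 (c(D) = ((3 - D) + D) - 1 = 3 - 1 = 2)
(-1*(-1)*4 + 45)*c(0) = (-1*(-1)*4 + 45)*2 = (1*4 + 45)*2 = (4 + 45)*2 = 49*2 = 98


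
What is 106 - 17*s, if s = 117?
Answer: -1883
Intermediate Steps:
106 - 17*s = 106 - 17*117 = 106 - 1989 = -1883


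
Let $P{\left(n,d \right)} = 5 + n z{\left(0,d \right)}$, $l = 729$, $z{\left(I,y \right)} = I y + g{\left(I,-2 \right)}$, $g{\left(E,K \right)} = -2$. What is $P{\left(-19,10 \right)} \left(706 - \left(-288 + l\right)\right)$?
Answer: $11395$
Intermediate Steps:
$z{\left(I,y \right)} = -2 + I y$ ($z{\left(I,y \right)} = I y - 2 = -2 + I y$)
$P{\left(n,d \right)} = 5 - 2 n$ ($P{\left(n,d \right)} = 5 + n \left(-2 + 0 d\right) = 5 + n \left(-2 + 0\right) = 5 + n \left(-2\right) = 5 - 2 n$)
$P{\left(-19,10 \right)} \left(706 - \left(-288 + l\right)\right) = \left(5 - -38\right) \left(706 - 441\right) = \left(5 + 38\right) \left(706 + \left(288 - 729\right)\right) = 43 \left(706 - 441\right) = 43 \cdot 265 = 11395$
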